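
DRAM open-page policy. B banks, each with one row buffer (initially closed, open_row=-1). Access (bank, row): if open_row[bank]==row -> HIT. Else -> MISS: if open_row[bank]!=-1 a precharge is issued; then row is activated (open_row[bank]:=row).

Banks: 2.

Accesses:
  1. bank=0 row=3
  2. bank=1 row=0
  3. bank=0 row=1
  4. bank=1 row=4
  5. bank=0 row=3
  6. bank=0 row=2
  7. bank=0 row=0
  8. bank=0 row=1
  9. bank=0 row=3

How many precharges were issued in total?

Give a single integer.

Acc 1: bank0 row3 -> MISS (open row3); precharges=0
Acc 2: bank1 row0 -> MISS (open row0); precharges=0
Acc 3: bank0 row1 -> MISS (open row1); precharges=1
Acc 4: bank1 row4 -> MISS (open row4); precharges=2
Acc 5: bank0 row3 -> MISS (open row3); precharges=3
Acc 6: bank0 row2 -> MISS (open row2); precharges=4
Acc 7: bank0 row0 -> MISS (open row0); precharges=5
Acc 8: bank0 row1 -> MISS (open row1); precharges=6
Acc 9: bank0 row3 -> MISS (open row3); precharges=7

Answer: 7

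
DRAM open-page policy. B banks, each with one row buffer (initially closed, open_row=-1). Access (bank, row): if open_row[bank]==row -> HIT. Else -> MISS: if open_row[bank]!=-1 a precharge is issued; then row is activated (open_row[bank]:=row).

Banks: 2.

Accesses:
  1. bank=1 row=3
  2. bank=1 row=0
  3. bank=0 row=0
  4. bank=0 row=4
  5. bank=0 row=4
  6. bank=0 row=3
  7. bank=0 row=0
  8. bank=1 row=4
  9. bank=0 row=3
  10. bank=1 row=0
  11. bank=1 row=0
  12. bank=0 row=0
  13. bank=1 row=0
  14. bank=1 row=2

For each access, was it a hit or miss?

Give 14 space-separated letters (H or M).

Acc 1: bank1 row3 -> MISS (open row3); precharges=0
Acc 2: bank1 row0 -> MISS (open row0); precharges=1
Acc 3: bank0 row0 -> MISS (open row0); precharges=1
Acc 4: bank0 row4 -> MISS (open row4); precharges=2
Acc 5: bank0 row4 -> HIT
Acc 6: bank0 row3 -> MISS (open row3); precharges=3
Acc 7: bank0 row0 -> MISS (open row0); precharges=4
Acc 8: bank1 row4 -> MISS (open row4); precharges=5
Acc 9: bank0 row3 -> MISS (open row3); precharges=6
Acc 10: bank1 row0 -> MISS (open row0); precharges=7
Acc 11: bank1 row0 -> HIT
Acc 12: bank0 row0 -> MISS (open row0); precharges=8
Acc 13: bank1 row0 -> HIT
Acc 14: bank1 row2 -> MISS (open row2); precharges=9

Answer: M M M M H M M M M M H M H M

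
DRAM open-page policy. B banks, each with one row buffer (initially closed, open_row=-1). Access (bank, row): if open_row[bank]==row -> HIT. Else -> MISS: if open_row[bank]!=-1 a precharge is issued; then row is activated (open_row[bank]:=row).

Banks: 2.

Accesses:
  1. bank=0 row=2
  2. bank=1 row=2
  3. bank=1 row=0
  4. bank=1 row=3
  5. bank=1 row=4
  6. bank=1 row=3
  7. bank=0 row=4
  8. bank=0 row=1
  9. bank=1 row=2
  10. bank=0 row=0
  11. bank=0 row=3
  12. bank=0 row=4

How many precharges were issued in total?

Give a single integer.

Acc 1: bank0 row2 -> MISS (open row2); precharges=0
Acc 2: bank1 row2 -> MISS (open row2); precharges=0
Acc 3: bank1 row0 -> MISS (open row0); precharges=1
Acc 4: bank1 row3 -> MISS (open row3); precharges=2
Acc 5: bank1 row4 -> MISS (open row4); precharges=3
Acc 6: bank1 row3 -> MISS (open row3); precharges=4
Acc 7: bank0 row4 -> MISS (open row4); precharges=5
Acc 8: bank0 row1 -> MISS (open row1); precharges=6
Acc 9: bank1 row2 -> MISS (open row2); precharges=7
Acc 10: bank0 row0 -> MISS (open row0); precharges=8
Acc 11: bank0 row3 -> MISS (open row3); precharges=9
Acc 12: bank0 row4 -> MISS (open row4); precharges=10

Answer: 10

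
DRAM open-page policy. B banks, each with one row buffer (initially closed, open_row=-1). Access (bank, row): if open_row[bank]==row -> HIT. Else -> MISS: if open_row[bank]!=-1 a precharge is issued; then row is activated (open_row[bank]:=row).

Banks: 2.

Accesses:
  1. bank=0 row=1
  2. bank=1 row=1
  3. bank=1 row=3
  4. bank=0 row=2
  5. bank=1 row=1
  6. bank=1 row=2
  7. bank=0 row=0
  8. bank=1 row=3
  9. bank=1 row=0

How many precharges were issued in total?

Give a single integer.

Acc 1: bank0 row1 -> MISS (open row1); precharges=0
Acc 2: bank1 row1 -> MISS (open row1); precharges=0
Acc 3: bank1 row3 -> MISS (open row3); precharges=1
Acc 4: bank0 row2 -> MISS (open row2); precharges=2
Acc 5: bank1 row1 -> MISS (open row1); precharges=3
Acc 6: bank1 row2 -> MISS (open row2); precharges=4
Acc 7: bank0 row0 -> MISS (open row0); precharges=5
Acc 8: bank1 row3 -> MISS (open row3); precharges=6
Acc 9: bank1 row0 -> MISS (open row0); precharges=7

Answer: 7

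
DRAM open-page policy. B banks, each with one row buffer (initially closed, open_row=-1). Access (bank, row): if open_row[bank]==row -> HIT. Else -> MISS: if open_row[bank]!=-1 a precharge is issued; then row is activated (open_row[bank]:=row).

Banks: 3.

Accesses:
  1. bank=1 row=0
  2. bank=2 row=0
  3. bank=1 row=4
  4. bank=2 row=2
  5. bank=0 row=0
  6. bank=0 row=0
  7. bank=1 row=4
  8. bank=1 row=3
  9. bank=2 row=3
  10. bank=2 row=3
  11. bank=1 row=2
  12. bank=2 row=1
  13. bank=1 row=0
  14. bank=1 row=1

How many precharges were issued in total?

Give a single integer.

Answer: 8

Derivation:
Acc 1: bank1 row0 -> MISS (open row0); precharges=0
Acc 2: bank2 row0 -> MISS (open row0); precharges=0
Acc 3: bank1 row4 -> MISS (open row4); precharges=1
Acc 4: bank2 row2 -> MISS (open row2); precharges=2
Acc 5: bank0 row0 -> MISS (open row0); precharges=2
Acc 6: bank0 row0 -> HIT
Acc 7: bank1 row4 -> HIT
Acc 8: bank1 row3 -> MISS (open row3); precharges=3
Acc 9: bank2 row3 -> MISS (open row3); precharges=4
Acc 10: bank2 row3 -> HIT
Acc 11: bank1 row2 -> MISS (open row2); precharges=5
Acc 12: bank2 row1 -> MISS (open row1); precharges=6
Acc 13: bank1 row0 -> MISS (open row0); precharges=7
Acc 14: bank1 row1 -> MISS (open row1); precharges=8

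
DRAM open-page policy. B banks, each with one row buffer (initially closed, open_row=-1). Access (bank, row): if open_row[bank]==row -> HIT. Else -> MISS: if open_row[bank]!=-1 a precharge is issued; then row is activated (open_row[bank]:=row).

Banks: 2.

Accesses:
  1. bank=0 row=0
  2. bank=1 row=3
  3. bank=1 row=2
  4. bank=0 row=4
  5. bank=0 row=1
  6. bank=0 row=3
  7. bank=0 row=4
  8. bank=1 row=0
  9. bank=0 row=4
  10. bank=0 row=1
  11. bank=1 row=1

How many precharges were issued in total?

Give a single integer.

Answer: 8

Derivation:
Acc 1: bank0 row0 -> MISS (open row0); precharges=0
Acc 2: bank1 row3 -> MISS (open row3); precharges=0
Acc 3: bank1 row2 -> MISS (open row2); precharges=1
Acc 4: bank0 row4 -> MISS (open row4); precharges=2
Acc 5: bank0 row1 -> MISS (open row1); precharges=3
Acc 6: bank0 row3 -> MISS (open row3); precharges=4
Acc 7: bank0 row4 -> MISS (open row4); precharges=5
Acc 8: bank1 row0 -> MISS (open row0); precharges=6
Acc 9: bank0 row4 -> HIT
Acc 10: bank0 row1 -> MISS (open row1); precharges=7
Acc 11: bank1 row1 -> MISS (open row1); precharges=8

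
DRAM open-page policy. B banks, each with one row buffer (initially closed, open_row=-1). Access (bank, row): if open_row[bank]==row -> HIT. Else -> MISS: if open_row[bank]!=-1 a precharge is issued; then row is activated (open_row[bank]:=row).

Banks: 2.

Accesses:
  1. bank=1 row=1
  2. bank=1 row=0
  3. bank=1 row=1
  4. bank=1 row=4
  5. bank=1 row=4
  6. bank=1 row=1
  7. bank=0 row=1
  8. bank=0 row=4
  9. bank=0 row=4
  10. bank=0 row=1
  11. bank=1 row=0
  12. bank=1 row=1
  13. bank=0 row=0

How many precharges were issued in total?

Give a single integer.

Acc 1: bank1 row1 -> MISS (open row1); precharges=0
Acc 2: bank1 row0 -> MISS (open row0); precharges=1
Acc 3: bank1 row1 -> MISS (open row1); precharges=2
Acc 4: bank1 row4 -> MISS (open row4); precharges=3
Acc 5: bank1 row4 -> HIT
Acc 6: bank1 row1 -> MISS (open row1); precharges=4
Acc 7: bank0 row1 -> MISS (open row1); precharges=4
Acc 8: bank0 row4 -> MISS (open row4); precharges=5
Acc 9: bank0 row4 -> HIT
Acc 10: bank0 row1 -> MISS (open row1); precharges=6
Acc 11: bank1 row0 -> MISS (open row0); precharges=7
Acc 12: bank1 row1 -> MISS (open row1); precharges=8
Acc 13: bank0 row0 -> MISS (open row0); precharges=9

Answer: 9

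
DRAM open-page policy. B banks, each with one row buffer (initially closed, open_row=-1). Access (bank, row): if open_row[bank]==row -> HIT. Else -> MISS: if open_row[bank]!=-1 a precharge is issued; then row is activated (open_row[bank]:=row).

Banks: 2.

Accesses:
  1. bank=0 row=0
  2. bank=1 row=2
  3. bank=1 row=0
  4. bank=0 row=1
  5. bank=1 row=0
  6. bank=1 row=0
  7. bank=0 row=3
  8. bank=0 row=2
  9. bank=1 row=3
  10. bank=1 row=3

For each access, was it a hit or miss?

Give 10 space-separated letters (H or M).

Answer: M M M M H H M M M H

Derivation:
Acc 1: bank0 row0 -> MISS (open row0); precharges=0
Acc 2: bank1 row2 -> MISS (open row2); precharges=0
Acc 3: bank1 row0 -> MISS (open row0); precharges=1
Acc 4: bank0 row1 -> MISS (open row1); precharges=2
Acc 5: bank1 row0 -> HIT
Acc 6: bank1 row0 -> HIT
Acc 7: bank0 row3 -> MISS (open row3); precharges=3
Acc 8: bank0 row2 -> MISS (open row2); precharges=4
Acc 9: bank1 row3 -> MISS (open row3); precharges=5
Acc 10: bank1 row3 -> HIT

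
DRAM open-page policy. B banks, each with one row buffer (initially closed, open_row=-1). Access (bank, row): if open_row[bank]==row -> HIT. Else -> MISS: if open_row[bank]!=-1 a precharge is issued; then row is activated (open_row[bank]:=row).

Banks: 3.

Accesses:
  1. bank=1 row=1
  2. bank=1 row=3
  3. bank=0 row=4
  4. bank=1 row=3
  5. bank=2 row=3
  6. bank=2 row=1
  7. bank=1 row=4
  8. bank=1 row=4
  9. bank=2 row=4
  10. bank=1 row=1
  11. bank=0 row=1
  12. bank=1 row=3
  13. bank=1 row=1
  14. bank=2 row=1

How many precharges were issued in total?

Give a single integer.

Answer: 9

Derivation:
Acc 1: bank1 row1 -> MISS (open row1); precharges=0
Acc 2: bank1 row3 -> MISS (open row3); precharges=1
Acc 3: bank0 row4 -> MISS (open row4); precharges=1
Acc 4: bank1 row3 -> HIT
Acc 5: bank2 row3 -> MISS (open row3); precharges=1
Acc 6: bank2 row1 -> MISS (open row1); precharges=2
Acc 7: bank1 row4 -> MISS (open row4); precharges=3
Acc 8: bank1 row4 -> HIT
Acc 9: bank2 row4 -> MISS (open row4); precharges=4
Acc 10: bank1 row1 -> MISS (open row1); precharges=5
Acc 11: bank0 row1 -> MISS (open row1); precharges=6
Acc 12: bank1 row3 -> MISS (open row3); precharges=7
Acc 13: bank1 row1 -> MISS (open row1); precharges=8
Acc 14: bank2 row1 -> MISS (open row1); precharges=9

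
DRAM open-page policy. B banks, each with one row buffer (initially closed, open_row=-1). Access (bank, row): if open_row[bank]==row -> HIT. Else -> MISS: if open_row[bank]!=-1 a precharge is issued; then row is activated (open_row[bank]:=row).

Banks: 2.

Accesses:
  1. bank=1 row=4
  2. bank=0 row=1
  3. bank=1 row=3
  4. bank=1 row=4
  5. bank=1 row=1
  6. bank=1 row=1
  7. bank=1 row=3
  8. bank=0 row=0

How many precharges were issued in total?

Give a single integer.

Acc 1: bank1 row4 -> MISS (open row4); precharges=0
Acc 2: bank0 row1 -> MISS (open row1); precharges=0
Acc 3: bank1 row3 -> MISS (open row3); precharges=1
Acc 4: bank1 row4 -> MISS (open row4); precharges=2
Acc 5: bank1 row1 -> MISS (open row1); precharges=3
Acc 6: bank1 row1 -> HIT
Acc 7: bank1 row3 -> MISS (open row3); precharges=4
Acc 8: bank0 row0 -> MISS (open row0); precharges=5

Answer: 5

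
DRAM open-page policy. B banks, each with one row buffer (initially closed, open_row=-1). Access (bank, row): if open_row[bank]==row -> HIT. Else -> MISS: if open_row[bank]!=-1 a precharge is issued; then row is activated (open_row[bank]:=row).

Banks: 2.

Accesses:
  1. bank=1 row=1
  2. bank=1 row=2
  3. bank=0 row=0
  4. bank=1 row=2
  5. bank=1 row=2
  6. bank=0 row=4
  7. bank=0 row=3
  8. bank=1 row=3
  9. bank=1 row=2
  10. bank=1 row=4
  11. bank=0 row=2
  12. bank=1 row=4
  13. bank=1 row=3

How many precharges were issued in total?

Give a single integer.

Answer: 8

Derivation:
Acc 1: bank1 row1 -> MISS (open row1); precharges=0
Acc 2: bank1 row2 -> MISS (open row2); precharges=1
Acc 3: bank0 row0 -> MISS (open row0); precharges=1
Acc 4: bank1 row2 -> HIT
Acc 5: bank1 row2 -> HIT
Acc 6: bank0 row4 -> MISS (open row4); precharges=2
Acc 7: bank0 row3 -> MISS (open row3); precharges=3
Acc 8: bank1 row3 -> MISS (open row3); precharges=4
Acc 9: bank1 row2 -> MISS (open row2); precharges=5
Acc 10: bank1 row4 -> MISS (open row4); precharges=6
Acc 11: bank0 row2 -> MISS (open row2); precharges=7
Acc 12: bank1 row4 -> HIT
Acc 13: bank1 row3 -> MISS (open row3); precharges=8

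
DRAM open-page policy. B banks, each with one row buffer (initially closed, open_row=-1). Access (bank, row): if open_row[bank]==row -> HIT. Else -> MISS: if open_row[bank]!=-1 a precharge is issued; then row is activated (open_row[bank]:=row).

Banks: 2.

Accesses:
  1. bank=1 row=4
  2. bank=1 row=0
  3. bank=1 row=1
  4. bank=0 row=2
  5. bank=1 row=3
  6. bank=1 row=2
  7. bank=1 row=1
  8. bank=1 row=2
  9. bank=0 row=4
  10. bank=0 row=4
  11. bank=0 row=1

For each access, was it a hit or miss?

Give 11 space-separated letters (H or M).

Answer: M M M M M M M M M H M

Derivation:
Acc 1: bank1 row4 -> MISS (open row4); precharges=0
Acc 2: bank1 row0 -> MISS (open row0); precharges=1
Acc 3: bank1 row1 -> MISS (open row1); precharges=2
Acc 4: bank0 row2 -> MISS (open row2); precharges=2
Acc 5: bank1 row3 -> MISS (open row3); precharges=3
Acc 6: bank1 row2 -> MISS (open row2); precharges=4
Acc 7: bank1 row1 -> MISS (open row1); precharges=5
Acc 8: bank1 row2 -> MISS (open row2); precharges=6
Acc 9: bank0 row4 -> MISS (open row4); precharges=7
Acc 10: bank0 row4 -> HIT
Acc 11: bank0 row1 -> MISS (open row1); precharges=8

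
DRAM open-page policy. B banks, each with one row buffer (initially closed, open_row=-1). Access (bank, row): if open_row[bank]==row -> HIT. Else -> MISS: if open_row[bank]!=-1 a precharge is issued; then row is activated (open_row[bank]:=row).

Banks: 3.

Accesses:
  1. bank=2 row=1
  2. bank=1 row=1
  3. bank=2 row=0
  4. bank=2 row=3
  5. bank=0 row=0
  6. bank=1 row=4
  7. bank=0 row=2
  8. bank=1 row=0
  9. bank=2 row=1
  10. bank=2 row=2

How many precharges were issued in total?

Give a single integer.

Acc 1: bank2 row1 -> MISS (open row1); precharges=0
Acc 2: bank1 row1 -> MISS (open row1); precharges=0
Acc 3: bank2 row0 -> MISS (open row0); precharges=1
Acc 4: bank2 row3 -> MISS (open row3); precharges=2
Acc 5: bank0 row0 -> MISS (open row0); precharges=2
Acc 6: bank1 row4 -> MISS (open row4); precharges=3
Acc 7: bank0 row2 -> MISS (open row2); precharges=4
Acc 8: bank1 row0 -> MISS (open row0); precharges=5
Acc 9: bank2 row1 -> MISS (open row1); precharges=6
Acc 10: bank2 row2 -> MISS (open row2); precharges=7

Answer: 7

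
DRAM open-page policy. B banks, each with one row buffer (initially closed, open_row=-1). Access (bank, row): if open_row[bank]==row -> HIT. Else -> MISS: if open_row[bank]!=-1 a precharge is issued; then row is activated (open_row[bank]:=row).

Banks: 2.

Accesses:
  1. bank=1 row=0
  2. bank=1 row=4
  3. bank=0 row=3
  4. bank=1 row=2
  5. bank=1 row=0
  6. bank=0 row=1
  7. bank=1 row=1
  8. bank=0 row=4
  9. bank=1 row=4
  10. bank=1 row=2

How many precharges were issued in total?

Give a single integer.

Acc 1: bank1 row0 -> MISS (open row0); precharges=0
Acc 2: bank1 row4 -> MISS (open row4); precharges=1
Acc 3: bank0 row3 -> MISS (open row3); precharges=1
Acc 4: bank1 row2 -> MISS (open row2); precharges=2
Acc 5: bank1 row0 -> MISS (open row0); precharges=3
Acc 6: bank0 row1 -> MISS (open row1); precharges=4
Acc 7: bank1 row1 -> MISS (open row1); precharges=5
Acc 8: bank0 row4 -> MISS (open row4); precharges=6
Acc 9: bank1 row4 -> MISS (open row4); precharges=7
Acc 10: bank1 row2 -> MISS (open row2); precharges=8

Answer: 8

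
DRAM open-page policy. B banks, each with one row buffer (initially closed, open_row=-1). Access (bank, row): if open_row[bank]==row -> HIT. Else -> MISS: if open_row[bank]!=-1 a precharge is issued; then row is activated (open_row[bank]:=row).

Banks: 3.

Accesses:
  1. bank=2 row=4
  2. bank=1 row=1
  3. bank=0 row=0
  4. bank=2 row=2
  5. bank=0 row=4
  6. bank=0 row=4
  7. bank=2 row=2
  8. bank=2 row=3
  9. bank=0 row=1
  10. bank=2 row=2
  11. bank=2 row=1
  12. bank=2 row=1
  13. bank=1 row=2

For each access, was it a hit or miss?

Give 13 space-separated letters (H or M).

Answer: M M M M M H H M M M M H M

Derivation:
Acc 1: bank2 row4 -> MISS (open row4); precharges=0
Acc 2: bank1 row1 -> MISS (open row1); precharges=0
Acc 3: bank0 row0 -> MISS (open row0); precharges=0
Acc 4: bank2 row2 -> MISS (open row2); precharges=1
Acc 5: bank0 row4 -> MISS (open row4); precharges=2
Acc 6: bank0 row4 -> HIT
Acc 7: bank2 row2 -> HIT
Acc 8: bank2 row3 -> MISS (open row3); precharges=3
Acc 9: bank0 row1 -> MISS (open row1); precharges=4
Acc 10: bank2 row2 -> MISS (open row2); precharges=5
Acc 11: bank2 row1 -> MISS (open row1); precharges=6
Acc 12: bank2 row1 -> HIT
Acc 13: bank1 row2 -> MISS (open row2); precharges=7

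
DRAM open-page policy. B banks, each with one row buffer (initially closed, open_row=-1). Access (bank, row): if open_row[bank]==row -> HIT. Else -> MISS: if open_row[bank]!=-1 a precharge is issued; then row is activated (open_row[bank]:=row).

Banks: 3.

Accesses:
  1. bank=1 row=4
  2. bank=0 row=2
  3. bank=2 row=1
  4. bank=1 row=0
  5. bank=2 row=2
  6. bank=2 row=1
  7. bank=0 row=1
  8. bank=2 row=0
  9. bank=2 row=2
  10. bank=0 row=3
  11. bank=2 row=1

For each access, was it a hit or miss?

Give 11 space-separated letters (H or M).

Acc 1: bank1 row4 -> MISS (open row4); precharges=0
Acc 2: bank0 row2 -> MISS (open row2); precharges=0
Acc 3: bank2 row1 -> MISS (open row1); precharges=0
Acc 4: bank1 row0 -> MISS (open row0); precharges=1
Acc 5: bank2 row2 -> MISS (open row2); precharges=2
Acc 6: bank2 row1 -> MISS (open row1); precharges=3
Acc 7: bank0 row1 -> MISS (open row1); precharges=4
Acc 8: bank2 row0 -> MISS (open row0); precharges=5
Acc 9: bank2 row2 -> MISS (open row2); precharges=6
Acc 10: bank0 row3 -> MISS (open row3); precharges=7
Acc 11: bank2 row1 -> MISS (open row1); precharges=8

Answer: M M M M M M M M M M M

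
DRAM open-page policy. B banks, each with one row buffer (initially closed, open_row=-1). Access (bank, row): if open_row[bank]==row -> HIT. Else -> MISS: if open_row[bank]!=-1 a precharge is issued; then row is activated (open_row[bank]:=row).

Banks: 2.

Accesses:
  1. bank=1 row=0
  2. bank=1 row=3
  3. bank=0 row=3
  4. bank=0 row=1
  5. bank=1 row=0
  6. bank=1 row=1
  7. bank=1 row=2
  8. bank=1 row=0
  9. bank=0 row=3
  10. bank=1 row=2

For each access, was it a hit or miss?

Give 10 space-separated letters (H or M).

Answer: M M M M M M M M M M

Derivation:
Acc 1: bank1 row0 -> MISS (open row0); precharges=0
Acc 2: bank1 row3 -> MISS (open row3); precharges=1
Acc 3: bank0 row3 -> MISS (open row3); precharges=1
Acc 4: bank0 row1 -> MISS (open row1); precharges=2
Acc 5: bank1 row0 -> MISS (open row0); precharges=3
Acc 6: bank1 row1 -> MISS (open row1); precharges=4
Acc 7: bank1 row2 -> MISS (open row2); precharges=5
Acc 8: bank1 row0 -> MISS (open row0); precharges=6
Acc 9: bank0 row3 -> MISS (open row3); precharges=7
Acc 10: bank1 row2 -> MISS (open row2); precharges=8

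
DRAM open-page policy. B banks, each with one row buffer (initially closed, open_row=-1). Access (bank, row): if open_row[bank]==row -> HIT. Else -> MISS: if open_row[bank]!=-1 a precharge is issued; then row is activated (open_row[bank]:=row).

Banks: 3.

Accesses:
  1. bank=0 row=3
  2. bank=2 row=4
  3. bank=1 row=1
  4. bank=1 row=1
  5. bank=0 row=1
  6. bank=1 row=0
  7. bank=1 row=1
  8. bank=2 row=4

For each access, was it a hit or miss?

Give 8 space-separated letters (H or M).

Answer: M M M H M M M H

Derivation:
Acc 1: bank0 row3 -> MISS (open row3); precharges=0
Acc 2: bank2 row4 -> MISS (open row4); precharges=0
Acc 3: bank1 row1 -> MISS (open row1); precharges=0
Acc 4: bank1 row1 -> HIT
Acc 5: bank0 row1 -> MISS (open row1); precharges=1
Acc 6: bank1 row0 -> MISS (open row0); precharges=2
Acc 7: bank1 row1 -> MISS (open row1); precharges=3
Acc 8: bank2 row4 -> HIT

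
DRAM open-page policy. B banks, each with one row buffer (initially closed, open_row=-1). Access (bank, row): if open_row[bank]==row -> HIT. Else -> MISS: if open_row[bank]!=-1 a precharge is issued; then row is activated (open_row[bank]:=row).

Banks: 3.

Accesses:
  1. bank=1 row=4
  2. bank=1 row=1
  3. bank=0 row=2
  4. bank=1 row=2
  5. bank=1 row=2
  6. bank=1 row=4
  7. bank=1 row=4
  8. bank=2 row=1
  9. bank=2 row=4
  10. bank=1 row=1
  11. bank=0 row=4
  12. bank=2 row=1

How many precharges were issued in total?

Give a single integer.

Acc 1: bank1 row4 -> MISS (open row4); precharges=0
Acc 2: bank1 row1 -> MISS (open row1); precharges=1
Acc 3: bank0 row2 -> MISS (open row2); precharges=1
Acc 4: bank1 row2 -> MISS (open row2); precharges=2
Acc 5: bank1 row2 -> HIT
Acc 6: bank1 row4 -> MISS (open row4); precharges=3
Acc 7: bank1 row4 -> HIT
Acc 8: bank2 row1 -> MISS (open row1); precharges=3
Acc 9: bank2 row4 -> MISS (open row4); precharges=4
Acc 10: bank1 row1 -> MISS (open row1); precharges=5
Acc 11: bank0 row4 -> MISS (open row4); precharges=6
Acc 12: bank2 row1 -> MISS (open row1); precharges=7

Answer: 7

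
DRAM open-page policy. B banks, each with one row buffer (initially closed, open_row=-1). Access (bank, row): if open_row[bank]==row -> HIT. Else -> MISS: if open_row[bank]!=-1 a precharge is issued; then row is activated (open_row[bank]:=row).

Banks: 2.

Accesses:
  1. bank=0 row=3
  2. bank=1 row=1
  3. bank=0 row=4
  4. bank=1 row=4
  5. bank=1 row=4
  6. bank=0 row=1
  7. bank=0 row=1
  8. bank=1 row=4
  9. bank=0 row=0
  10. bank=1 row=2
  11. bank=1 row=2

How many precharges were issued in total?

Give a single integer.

Answer: 5

Derivation:
Acc 1: bank0 row3 -> MISS (open row3); precharges=0
Acc 2: bank1 row1 -> MISS (open row1); precharges=0
Acc 3: bank0 row4 -> MISS (open row4); precharges=1
Acc 4: bank1 row4 -> MISS (open row4); precharges=2
Acc 5: bank1 row4 -> HIT
Acc 6: bank0 row1 -> MISS (open row1); precharges=3
Acc 7: bank0 row1 -> HIT
Acc 8: bank1 row4 -> HIT
Acc 9: bank0 row0 -> MISS (open row0); precharges=4
Acc 10: bank1 row2 -> MISS (open row2); precharges=5
Acc 11: bank1 row2 -> HIT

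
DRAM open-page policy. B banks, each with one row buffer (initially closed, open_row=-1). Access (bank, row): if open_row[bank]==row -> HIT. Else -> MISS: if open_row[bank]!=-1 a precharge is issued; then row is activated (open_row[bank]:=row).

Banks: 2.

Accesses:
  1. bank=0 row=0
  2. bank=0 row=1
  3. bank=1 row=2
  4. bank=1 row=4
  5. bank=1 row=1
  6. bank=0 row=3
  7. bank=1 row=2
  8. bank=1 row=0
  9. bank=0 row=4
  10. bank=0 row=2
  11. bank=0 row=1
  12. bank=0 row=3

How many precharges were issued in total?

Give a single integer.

Answer: 10

Derivation:
Acc 1: bank0 row0 -> MISS (open row0); precharges=0
Acc 2: bank0 row1 -> MISS (open row1); precharges=1
Acc 3: bank1 row2 -> MISS (open row2); precharges=1
Acc 4: bank1 row4 -> MISS (open row4); precharges=2
Acc 5: bank1 row1 -> MISS (open row1); precharges=3
Acc 6: bank0 row3 -> MISS (open row3); precharges=4
Acc 7: bank1 row2 -> MISS (open row2); precharges=5
Acc 8: bank1 row0 -> MISS (open row0); precharges=6
Acc 9: bank0 row4 -> MISS (open row4); precharges=7
Acc 10: bank0 row2 -> MISS (open row2); precharges=8
Acc 11: bank0 row1 -> MISS (open row1); precharges=9
Acc 12: bank0 row3 -> MISS (open row3); precharges=10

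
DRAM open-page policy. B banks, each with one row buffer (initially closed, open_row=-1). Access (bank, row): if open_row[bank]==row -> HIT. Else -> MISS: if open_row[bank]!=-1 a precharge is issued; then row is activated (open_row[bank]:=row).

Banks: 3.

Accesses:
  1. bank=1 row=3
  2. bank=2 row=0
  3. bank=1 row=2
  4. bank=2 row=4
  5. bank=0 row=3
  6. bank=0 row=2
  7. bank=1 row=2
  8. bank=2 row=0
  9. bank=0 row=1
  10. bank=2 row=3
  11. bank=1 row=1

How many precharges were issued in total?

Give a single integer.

Answer: 7

Derivation:
Acc 1: bank1 row3 -> MISS (open row3); precharges=0
Acc 2: bank2 row0 -> MISS (open row0); precharges=0
Acc 3: bank1 row2 -> MISS (open row2); precharges=1
Acc 4: bank2 row4 -> MISS (open row4); precharges=2
Acc 5: bank0 row3 -> MISS (open row3); precharges=2
Acc 6: bank0 row2 -> MISS (open row2); precharges=3
Acc 7: bank1 row2 -> HIT
Acc 8: bank2 row0 -> MISS (open row0); precharges=4
Acc 9: bank0 row1 -> MISS (open row1); precharges=5
Acc 10: bank2 row3 -> MISS (open row3); precharges=6
Acc 11: bank1 row1 -> MISS (open row1); precharges=7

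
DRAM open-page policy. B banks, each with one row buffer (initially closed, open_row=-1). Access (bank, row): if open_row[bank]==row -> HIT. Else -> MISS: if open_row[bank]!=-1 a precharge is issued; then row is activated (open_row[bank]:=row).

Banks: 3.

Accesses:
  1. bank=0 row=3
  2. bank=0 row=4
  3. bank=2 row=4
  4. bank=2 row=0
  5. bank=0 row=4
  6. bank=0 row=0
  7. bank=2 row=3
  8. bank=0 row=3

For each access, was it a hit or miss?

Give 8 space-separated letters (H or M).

Acc 1: bank0 row3 -> MISS (open row3); precharges=0
Acc 2: bank0 row4 -> MISS (open row4); precharges=1
Acc 3: bank2 row4 -> MISS (open row4); precharges=1
Acc 4: bank2 row0 -> MISS (open row0); precharges=2
Acc 5: bank0 row4 -> HIT
Acc 6: bank0 row0 -> MISS (open row0); precharges=3
Acc 7: bank2 row3 -> MISS (open row3); precharges=4
Acc 8: bank0 row3 -> MISS (open row3); precharges=5

Answer: M M M M H M M M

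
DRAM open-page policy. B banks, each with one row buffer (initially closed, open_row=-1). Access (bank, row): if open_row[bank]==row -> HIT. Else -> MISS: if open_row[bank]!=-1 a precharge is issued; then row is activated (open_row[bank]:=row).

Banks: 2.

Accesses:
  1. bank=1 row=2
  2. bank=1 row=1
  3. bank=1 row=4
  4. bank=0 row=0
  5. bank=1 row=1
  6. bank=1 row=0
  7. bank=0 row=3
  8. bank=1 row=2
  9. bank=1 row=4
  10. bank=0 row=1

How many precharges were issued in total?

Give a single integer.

Acc 1: bank1 row2 -> MISS (open row2); precharges=0
Acc 2: bank1 row1 -> MISS (open row1); precharges=1
Acc 3: bank1 row4 -> MISS (open row4); precharges=2
Acc 4: bank0 row0 -> MISS (open row0); precharges=2
Acc 5: bank1 row1 -> MISS (open row1); precharges=3
Acc 6: bank1 row0 -> MISS (open row0); precharges=4
Acc 7: bank0 row3 -> MISS (open row3); precharges=5
Acc 8: bank1 row2 -> MISS (open row2); precharges=6
Acc 9: bank1 row4 -> MISS (open row4); precharges=7
Acc 10: bank0 row1 -> MISS (open row1); precharges=8

Answer: 8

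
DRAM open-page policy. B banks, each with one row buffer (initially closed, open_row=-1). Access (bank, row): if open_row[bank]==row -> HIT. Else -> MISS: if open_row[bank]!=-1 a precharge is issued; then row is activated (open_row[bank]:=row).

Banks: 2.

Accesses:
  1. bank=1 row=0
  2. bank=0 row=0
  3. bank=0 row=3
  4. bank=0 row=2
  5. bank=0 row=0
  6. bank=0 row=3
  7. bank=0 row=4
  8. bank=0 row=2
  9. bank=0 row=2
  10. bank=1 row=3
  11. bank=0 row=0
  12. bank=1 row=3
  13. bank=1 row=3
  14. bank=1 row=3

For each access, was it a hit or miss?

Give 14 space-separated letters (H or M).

Answer: M M M M M M M M H M M H H H

Derivation:
Acc 1: bank1 row0 -> MISS (open row0); precharges=0
Acc 2: bank0 row0 -> MISS (open row0); precharges=0
Acc 3: bank0 row3 -> MISS (open row3); precharges=1
Acc 4: bank0 row2 -> MISS (open row2); precharges=2
Acc 5: bank0 row0 -> MISS (open row0); precharges=3
Acc 6: bank0 row3 -> MISS (open row3); precharges=4
Acc 7: bank0 row4 -> MISS (open row4); precharges=5
Acc 8: bank0 row2 -> MISS (open row2); precharges=6
Acc 9: bank0 row2 -> HIT
Acc 10: bank1 row3 -> MISS (open row3); precharges=7
Acc 11: bank0 row0 -> MISS (open row0); precharges=8
Acc 12: bank1 row3 -> HIT
Acc 13: bank1 row3 -> HIT
Acc 14: bank1 row3 -> HIT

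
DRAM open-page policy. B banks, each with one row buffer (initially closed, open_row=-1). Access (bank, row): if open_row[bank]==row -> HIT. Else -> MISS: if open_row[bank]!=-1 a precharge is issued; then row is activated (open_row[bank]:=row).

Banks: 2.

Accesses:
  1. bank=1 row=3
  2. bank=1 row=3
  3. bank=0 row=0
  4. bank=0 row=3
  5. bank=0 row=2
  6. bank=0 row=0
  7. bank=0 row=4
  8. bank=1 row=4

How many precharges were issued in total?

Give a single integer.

Answer: 5

Derivation:
Acc 1: bank1 row3 -> MISS (open row3); precharges=0
Acc 2: bank1 row3 -> HIT
Acc 3: bank0 row0 -> MISS (open row0); precharges=0
Acc 4: bank0 row3 -> MISS (open row3); precharges=1
Acc 5: bank0 row2 -> MISS (open row2); precharges=2
Acc 6: bank0 row0 -> MISS (open row0); precharges=3
Acc 7: bank0 row4 -> MISS (open row4); precharges=4
Acc 8: bank1 row4 -> MISS (open row4); precharges=5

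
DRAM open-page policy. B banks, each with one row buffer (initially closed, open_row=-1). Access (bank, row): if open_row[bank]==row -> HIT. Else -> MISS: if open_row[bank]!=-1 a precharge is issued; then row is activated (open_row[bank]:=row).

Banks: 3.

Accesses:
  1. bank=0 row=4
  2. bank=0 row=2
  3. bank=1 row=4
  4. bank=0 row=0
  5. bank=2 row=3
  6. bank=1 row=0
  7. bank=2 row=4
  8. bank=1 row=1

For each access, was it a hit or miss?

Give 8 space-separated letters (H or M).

Acc 1: bank0 row4 -> MISS (open row4); precharges=0
Acc 2: bank0 row2 -> MISS (open row2); precharges=1
Acc 3: bank1 row4 -> MISS (open row4); precharges=1
Acc 4: bank0 row0 -> MISS (open row0); precharges=2
Acc 5: bank2 row3 -> MISS (open row3); precharges=2
Acc 6: bank1 row0 -> MISS (open row0); precharges=3
Acc 7: bank2 row4 -> MISS (open row4); precharges=4
Acc 8: bank1 row1 -> MISS (open row1); precharges=5

Answer: M M M M M M M M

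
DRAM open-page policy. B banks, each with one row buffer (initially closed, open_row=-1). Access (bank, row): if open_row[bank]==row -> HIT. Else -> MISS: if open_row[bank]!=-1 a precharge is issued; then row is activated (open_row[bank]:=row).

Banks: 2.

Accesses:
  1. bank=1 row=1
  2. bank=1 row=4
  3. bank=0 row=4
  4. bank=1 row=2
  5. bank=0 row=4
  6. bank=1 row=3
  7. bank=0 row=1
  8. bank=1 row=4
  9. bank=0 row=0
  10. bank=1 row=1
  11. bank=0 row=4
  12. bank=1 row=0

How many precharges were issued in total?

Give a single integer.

Acc 1: bank1 row1 -> MISS (open row1); precharges=0
Acc 2: bank1 row4 -> MISS (open row4); precharges=1
Acc 3: bank0 row4 -> MISS (open row4); precharges=1
Acc 4: bank1 row2 -> MISS (open row2); precharges=2
Acc 5: bank0 row4 -> HIT
Acc 6: bank1 row3 -> MISS (open row3); precharges=3
Acc 7: bank0 row1 -> MISS (open row1); precharges=4
Acc 8: bank1 row4 -> MISS (open row4); precharges=5
Acc 9: bank0 row0 -> MISS (open row0); precharges=6
Acc 10: bank1 row1 -> MISS (open row1); precharges=7
Acc 11: bank0 row4 -> MISS (open row4); precharges=8
Acc 12: bank1 row0 -> MISS (open row0); precharges=9

Answer: 9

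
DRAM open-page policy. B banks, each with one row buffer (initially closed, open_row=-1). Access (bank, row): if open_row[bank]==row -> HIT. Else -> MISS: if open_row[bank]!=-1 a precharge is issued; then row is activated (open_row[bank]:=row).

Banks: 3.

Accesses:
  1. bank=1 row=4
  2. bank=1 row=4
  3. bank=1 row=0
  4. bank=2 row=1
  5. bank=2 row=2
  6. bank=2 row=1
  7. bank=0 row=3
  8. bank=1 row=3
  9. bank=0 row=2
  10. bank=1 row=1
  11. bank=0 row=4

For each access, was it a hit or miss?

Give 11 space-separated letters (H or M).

Acc 1: bank1 row4 -> MISS (open row4); precharges=0
Acc 2: bank1 row4 -> HIT
Acc 3: bank1 row0 -> MISS (open row0); precharges=1
Acc 4: bank2 row1 -> MISS (open row1); precharges=1
Acc 5: bank2 row2 -> MISS (open row2); precharges=2
Acc 6: bank2 row1 -> MISS (open row1); precharges=3
Acc 7: bank0 row3 -> MISS (open row3); precharges=3
Acc 8: bank1 row3 -> MISS (open row3); precharges=4
Acc 9: bank0 row2 -> MISS (open row2); precharges=5
Acc 10: bank1 row1 -> MISS (open row1); precharges=6
Acc 11: bank0 row4 -> MISS (open row4); precharges=7

Answer: M H M M M M M M M M M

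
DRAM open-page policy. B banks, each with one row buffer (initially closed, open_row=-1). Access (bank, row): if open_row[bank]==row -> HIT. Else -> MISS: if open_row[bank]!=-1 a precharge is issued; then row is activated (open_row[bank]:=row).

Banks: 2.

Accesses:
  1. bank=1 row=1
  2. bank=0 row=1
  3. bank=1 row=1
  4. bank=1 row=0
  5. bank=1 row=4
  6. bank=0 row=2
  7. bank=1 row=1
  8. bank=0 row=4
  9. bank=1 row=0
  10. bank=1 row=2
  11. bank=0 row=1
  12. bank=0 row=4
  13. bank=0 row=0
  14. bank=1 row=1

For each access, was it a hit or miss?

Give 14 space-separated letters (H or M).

Answer: M M H M M M M M M M M M M M

Derivation:
Acc 1: bank1 row1 -> MISS (open row1); precharges=0
Acc 2: bank0 row1 -> MISS (open row1); precharges=0
Acc 3: bank1 row1 -> HIT
Acc 4: bank1 row0 -> MISS (open row0); precharges=1
Acc 5: bank1 row4 -> MISS (open row4); precharges=2
Acc 6: bank0 row2 -> MISS (open row2); precharges=3
Acc 7: bank1 row1 -> MISS (open row1); precharges=4
Acc 8: bank0 row4 -> MISS (open row4); precharges=5
Acc 9: bank1 row0 -> MISS (open row0); precharges=6
Acc 10: bank1 row2 -> MISS (open row2); precharges=7
Acc 11: bank0 row1 -> MISS (open row1); precharges=8
Acc 12: bank0 row4 -> MISS (open row4); precharges=9
Acc 13: bank0 row0 -> MISS (open row0); precharges=10
Acc 14: bank1 row1 -> MISS (open row1); precharges=11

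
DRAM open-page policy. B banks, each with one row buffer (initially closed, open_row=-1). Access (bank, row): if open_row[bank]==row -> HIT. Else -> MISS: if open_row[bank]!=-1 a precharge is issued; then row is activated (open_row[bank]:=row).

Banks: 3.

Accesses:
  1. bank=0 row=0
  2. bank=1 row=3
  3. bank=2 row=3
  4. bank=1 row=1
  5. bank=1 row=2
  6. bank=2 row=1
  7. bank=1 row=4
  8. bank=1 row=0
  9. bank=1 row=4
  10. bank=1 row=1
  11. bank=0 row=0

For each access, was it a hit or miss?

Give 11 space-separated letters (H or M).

Acc 1: bank0 row0 -> MISS (open row0); precharges=0
Acc 2: bank1 row3 -> MISS (open row3); precharges=0
Acc 3: bank2 row3 -> MISS (open row3); precharges=0
Acc 4: bank1 row1 -> MISS (open row1); precharges=1
Acc 5: bank1 row2 -> MISS (open row2); precharges=2
Acc 6: bank2 row1 -> MISS (open row1); precharges=3
Acc 7: bank1 row4 -> MISS (open row4); precharges=4
Acc 8: bank1 row0 -> MISS (open row0); precharges=5
Acc 9: bank1 row4 -> MISS (open row4); precharges=6
Acc 10: bank1 row1 -> MISS (open row1); precharges=7
Acc 11: bank0 row0 -> HIT

Answer: M M M M M M M M M M H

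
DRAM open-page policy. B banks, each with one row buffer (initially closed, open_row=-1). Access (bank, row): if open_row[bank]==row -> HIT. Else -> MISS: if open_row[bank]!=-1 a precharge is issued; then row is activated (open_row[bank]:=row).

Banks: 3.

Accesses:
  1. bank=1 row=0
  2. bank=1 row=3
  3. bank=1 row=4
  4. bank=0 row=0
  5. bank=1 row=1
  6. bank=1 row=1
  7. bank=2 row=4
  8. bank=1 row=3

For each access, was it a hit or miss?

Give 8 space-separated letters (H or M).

Acc 1: bank1 row0 -> MISS (open row0); precharges=0
Acc 2: bank1 row3 -> MISS (open row3); precharges=1
Acc 3: bank1 row4 -> MISS (open row4); precharges=2
Acc 4: bank0 row0 -> MISS (open row0); precharges=2
Acc 5: bank1 row1 -> MISS (open row1); precharges=3
Acc 6: bank1 row1 -> HIT
Acc 7: bank2 row4 -> MISS (open row4); precharges=3
Acc 8: bank1 row3 -> MISS (open row3); precharges=4

Answer: M M M M M H M M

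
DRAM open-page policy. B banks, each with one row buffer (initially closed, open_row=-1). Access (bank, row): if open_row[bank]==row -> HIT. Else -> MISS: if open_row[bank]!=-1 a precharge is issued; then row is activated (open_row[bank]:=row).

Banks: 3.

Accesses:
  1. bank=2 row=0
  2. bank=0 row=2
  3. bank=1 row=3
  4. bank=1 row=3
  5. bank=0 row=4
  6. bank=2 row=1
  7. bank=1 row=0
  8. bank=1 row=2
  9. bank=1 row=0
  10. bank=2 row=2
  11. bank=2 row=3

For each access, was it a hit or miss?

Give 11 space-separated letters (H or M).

Answer: M M M H M M M M M M M

Derivation:
Acc 1: bank2 row0 -> MISS (open row0); precharges=0
Acc 2: bank0 row2 -> MISS (open row2); precharges=0
Acc 3: bank1 row3 -> MISS (open row3); precharges=0
Acc 4: bank1 row3 -> HIT
Acc 5: bank0 row4 -> MISS (open row4); precharges=1
Acc 6: bank2 row1 -> MISS (open row1); precharges=2
Acc 7: bank1 row0 -> MISS (open row0); precharges=3
Acc 8: bank1 row2 -> MISS (open row2); precharges=4
Acc 9: bank1 row0 -> MISS (open row0); precharges=5
Acc 10: bank2 row2 -> MISS (open row2); precharges=6
Acc 11: bank2 row3 -> MISS (open row3); precharges=7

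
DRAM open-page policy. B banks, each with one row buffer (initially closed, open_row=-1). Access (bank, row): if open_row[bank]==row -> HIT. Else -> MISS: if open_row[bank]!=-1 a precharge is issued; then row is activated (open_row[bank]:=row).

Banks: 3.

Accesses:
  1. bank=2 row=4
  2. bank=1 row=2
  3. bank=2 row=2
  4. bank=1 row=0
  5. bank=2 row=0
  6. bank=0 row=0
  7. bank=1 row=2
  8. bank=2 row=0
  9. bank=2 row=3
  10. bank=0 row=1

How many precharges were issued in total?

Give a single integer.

Answer: 6

Derivation:
Acc 1: bank2 row4 -> MISS (open row4); precharges=0
Acc 2: bank1 row2 -> MISS (open row2); precharges=0
Acc 3: bank2 row2 -> MISS (open row2); precharges=1
Acc 4: bank1 row0 -> MISS (open row0); precharges=2
Acc 5: bank2 row0 -> MISS (open row0); precharges=3
Acc 6: bank0 row0 -> MISS (open row0); precharges=3
Acc 7: bank1 row2 -> MISS (open row2); precharges=4
Acc 8: bank2 row0 -> HIT
Acc 9: bank2 row3 -> MISS (open row3); precharges=5
Acc 10: bank0 row1 -> MISS (open row1); precharges=6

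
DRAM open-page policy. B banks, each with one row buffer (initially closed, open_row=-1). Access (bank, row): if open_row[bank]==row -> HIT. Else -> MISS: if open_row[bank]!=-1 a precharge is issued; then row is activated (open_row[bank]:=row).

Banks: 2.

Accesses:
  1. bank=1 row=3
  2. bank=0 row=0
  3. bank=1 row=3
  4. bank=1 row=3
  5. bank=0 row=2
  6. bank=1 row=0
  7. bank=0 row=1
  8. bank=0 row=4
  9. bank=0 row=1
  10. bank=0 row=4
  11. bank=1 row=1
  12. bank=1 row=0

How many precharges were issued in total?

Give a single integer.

Acc 1: bank1 row3 -> MISS (open row3); precharges=0
Acc 2: bank0 row0 -> MISS (open row0); precharges=0
Acc 3: bank1 row3 -> HIT
Acc 4: bank1 row3 -> HIT
Acc 5: bank0 row2 -> MISS (open row2); precharges=1
Acc 6: bank1 row0 -> MISS (open row0); precharges=2
Acc 7: bank0 row1 -> MISS (open row1); precharges=3
Acc 8: bank0 row4 -> MISS (open row4); precharges=4
Acc 9: bank0 row1 -> MISS (open row1); precharges=5
Acc 10: bank0 row4 -> MISS (open row4); precharges=6
Acc 11: bank1 row1 -> MISS (open row1); precharges=7
Acc 12: bank1 row0 -> MISS (open row0); precharges=8

Answer: 8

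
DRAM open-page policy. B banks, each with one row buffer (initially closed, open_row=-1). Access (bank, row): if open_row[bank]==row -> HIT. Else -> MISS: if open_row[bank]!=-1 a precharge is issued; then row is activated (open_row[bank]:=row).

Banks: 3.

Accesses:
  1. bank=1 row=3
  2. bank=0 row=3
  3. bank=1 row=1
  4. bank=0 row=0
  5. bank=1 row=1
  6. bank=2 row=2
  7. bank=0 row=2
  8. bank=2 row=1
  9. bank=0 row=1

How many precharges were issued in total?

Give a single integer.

Acc 1: bank1 row3 -> MISS (open row3); precharges=0
Acc 2: bank0 row3 -> MISS (open row3); precharges=0
Acc 3: bank1 row1 -> MISS (open row1); precharges=1
Acc 4: bank0 row0 -> MISS (open row0); precharges=2
Acc 5: bank1 row1 -> HIT
Acc 6: bank2 row2 -> MISS (open row2); precharges=2
Acc 7: bank0 row2 -> MISS (open row2); precharges=3
Acc 8: bank2 row1 -> MISS (open row1); precharges=4
Acc 9: bank0 row1 -> MISS (open row1); precharges=5

Answer: 5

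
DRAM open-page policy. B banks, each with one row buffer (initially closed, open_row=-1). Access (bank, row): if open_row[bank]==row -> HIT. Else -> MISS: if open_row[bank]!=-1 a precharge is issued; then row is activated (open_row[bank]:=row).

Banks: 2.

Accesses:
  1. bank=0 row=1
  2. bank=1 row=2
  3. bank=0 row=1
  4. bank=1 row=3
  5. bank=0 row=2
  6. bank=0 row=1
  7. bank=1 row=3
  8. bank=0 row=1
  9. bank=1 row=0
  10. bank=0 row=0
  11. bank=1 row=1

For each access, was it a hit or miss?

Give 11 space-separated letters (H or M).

Acc 1: bank0 row1 -> MISS (open row1); precharges=0
Acc 2: bank1 row2 -> MISS (open row2); precharges=0
Acc 3: bank0 row1 -> HIT
Acc 4: bank1 row3 -> MISS (open row3); precharges=1
Acc 5: bank0 row2 -> MISS (open row2); precharges=2
Acc 6: bank0 row1 -> MISS (open row1); precharges=3
Acc 7: bank1 row3 -> HIT
Acc 8: bank0 row1 -> HIT
Acc 9: bank1 row0 -> MISS (open row0); precharges=4
Acc 10: bank0 row0 -> MISS (open row0); precharges=5
Acc 11: bank1 row1 -> MISS (open row1); precharges=6

Answer: M M H M M M H H M M M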